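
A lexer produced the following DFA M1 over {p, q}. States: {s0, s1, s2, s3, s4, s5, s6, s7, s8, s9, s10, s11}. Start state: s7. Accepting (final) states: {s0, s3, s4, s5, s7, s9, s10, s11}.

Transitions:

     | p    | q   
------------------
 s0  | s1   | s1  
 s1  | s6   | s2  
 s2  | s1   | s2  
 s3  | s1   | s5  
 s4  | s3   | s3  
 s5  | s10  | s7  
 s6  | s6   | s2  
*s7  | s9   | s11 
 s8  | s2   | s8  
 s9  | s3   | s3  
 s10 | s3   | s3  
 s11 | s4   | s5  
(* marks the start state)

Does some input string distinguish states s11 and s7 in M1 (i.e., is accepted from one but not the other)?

No

States {s0,s8} cannot be reached from the start state, so discard them.
P0 = {s3,s4,s5,s7,s9,s10,s11} | {s1,s2,s6}.
Refine {s3,s4,s5,s7,s9,s10,s11} on symbol p: members go to different blocks, giving {s4,s5,s7,s9,s10,s11} and {s3}.
Refine {s4,s5,s7,s9,s10,s11} on symbol p: members go to different blocks, giving {s4,s9,s10} and {s5,s7,s11}.
No further refinement is possible. Final partition (4 blocks): {s4,s9,s10} | {s1,s2,s6} | {s3} | {s5,s7,s11}.
s11 and s7 lie in the same block of the stable partition, so they are equivalent — no string distinguishes them.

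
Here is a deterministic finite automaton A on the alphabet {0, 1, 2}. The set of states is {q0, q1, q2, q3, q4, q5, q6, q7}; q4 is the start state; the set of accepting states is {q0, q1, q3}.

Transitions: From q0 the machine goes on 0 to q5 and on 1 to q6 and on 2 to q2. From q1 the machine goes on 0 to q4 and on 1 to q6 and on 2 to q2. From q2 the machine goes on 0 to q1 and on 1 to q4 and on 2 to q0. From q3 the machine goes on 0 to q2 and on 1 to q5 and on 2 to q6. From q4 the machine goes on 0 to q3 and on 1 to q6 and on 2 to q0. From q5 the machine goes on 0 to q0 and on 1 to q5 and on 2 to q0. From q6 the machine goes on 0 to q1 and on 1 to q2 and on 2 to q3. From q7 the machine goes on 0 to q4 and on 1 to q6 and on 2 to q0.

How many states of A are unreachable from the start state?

1

BFS from q4 reaches {q0, q1, q2, q3, q4, q5, q6}; the 1 state(s) q7 are never visited.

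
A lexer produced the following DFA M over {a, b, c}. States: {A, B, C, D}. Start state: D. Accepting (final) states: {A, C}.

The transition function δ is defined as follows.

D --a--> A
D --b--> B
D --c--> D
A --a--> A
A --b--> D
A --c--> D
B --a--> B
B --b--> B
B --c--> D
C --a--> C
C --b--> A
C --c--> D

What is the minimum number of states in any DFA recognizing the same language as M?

First remove the unreachable states {C}; 3 states remain.
Initial partition by acceptance: {A} | {B,D}.
Refine {B,D} on symbol a: members go to different blocks, giving {B} and {D}.
The partition is now stable with 3 blocks: {A} | {B} | {D}.

3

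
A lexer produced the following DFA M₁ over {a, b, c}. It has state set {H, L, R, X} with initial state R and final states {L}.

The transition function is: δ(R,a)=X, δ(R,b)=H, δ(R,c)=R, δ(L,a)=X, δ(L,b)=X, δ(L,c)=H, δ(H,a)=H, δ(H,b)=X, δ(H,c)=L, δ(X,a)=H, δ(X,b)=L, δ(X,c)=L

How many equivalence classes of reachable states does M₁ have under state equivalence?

4

Every state is reachable, so we keep all 4.
P0 = {L} | {H,R,X}.
On input b, block {H,R,X} splits into {H,R} and {X}.
Refine {H,R} on symbol a: members go to different blocks, giving {R} and {H}.
No further refinement is possible. Final partition (4 blocks): {L} | {R} | {X} | {H}.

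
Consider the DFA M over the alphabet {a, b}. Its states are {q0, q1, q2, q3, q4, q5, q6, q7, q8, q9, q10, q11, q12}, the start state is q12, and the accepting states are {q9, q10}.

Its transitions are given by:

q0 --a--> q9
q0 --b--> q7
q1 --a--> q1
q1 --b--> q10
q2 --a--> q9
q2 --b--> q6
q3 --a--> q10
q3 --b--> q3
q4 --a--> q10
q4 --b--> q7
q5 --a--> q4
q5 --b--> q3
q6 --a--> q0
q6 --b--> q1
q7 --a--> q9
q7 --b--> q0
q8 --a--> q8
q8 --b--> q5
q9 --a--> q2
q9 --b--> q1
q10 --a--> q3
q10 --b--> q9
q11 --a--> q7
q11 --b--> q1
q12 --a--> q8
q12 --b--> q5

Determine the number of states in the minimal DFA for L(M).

10

Reachable states from the start: {q0,q1,q2,q3,q4,q5,q6,q7,q8,q9,q10,q12}. Unreachable: {q11} — drop them.
Initial partition by acceptance: {q9,q10} | {q0,q1,q2,q3,q4,q5,q6,q7,q8,q12}.
Refine {q9,q10} on symbol b: members go to different blocks, giving {q9} and {q10}.
Split {q0,q1,q2,q3,q4,q5,q6,q7,q8,q12} by δ(·,a) → {q1,q5,q6,q8,q12} and {q0,q2,q7} and {q3,q4}.
Refine {q1,q5,q6,q8,q12} on symbol a: members go to different blocks, giving {q1,q8,q12} and {q5} and {q6}.
Split {q1,q8,q12} by δ(·,b) → {q8,q12} and {q1}.
Split {q0,q2,q7} by δ(·,b) → {q0,q7} and {q2}.
On input b, block {q3,q4} splits into {q3} and {q4}.
The partition is now stable with 10 blocks: {q9} | {q8,q12} | {q10} | {q0,q7} | {q3} | {q5} | {q6} | {q1} | {q2} | {q4}.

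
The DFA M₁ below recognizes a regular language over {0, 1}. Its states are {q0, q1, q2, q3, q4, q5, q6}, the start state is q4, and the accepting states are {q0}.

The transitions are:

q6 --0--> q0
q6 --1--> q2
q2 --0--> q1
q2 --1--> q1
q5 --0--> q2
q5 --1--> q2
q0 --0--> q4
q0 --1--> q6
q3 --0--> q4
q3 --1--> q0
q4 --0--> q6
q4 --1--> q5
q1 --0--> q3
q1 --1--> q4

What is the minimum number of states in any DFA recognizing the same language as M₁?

7

P0 = {q0} | {q1,q2,q3,q4,q5,q6}.
Refine {q1,q2,q3,q4,q5,q6} on symbol 0: members go to different blocks, giving {q1,q2,q3,q4,q5} and {q6}.
Refine {q1,q2,q3,q4,q5} on symbol 0: members go to different blocks, giving {q1,q2,q3,q5} and {q4}.
Refine {q1,q2,q3,q5} on symbol 0: members go to different blocks, giving {q1,q2,q5} and {q3}.
Refine {q1,q2,q5} on symbol 0: members go to different blocks, giving {q2,q5} and {q1}.
On input 0, block {q2,q5} splits into {q2} and {q5}.
The partition is now stable with 7 blocks: {q0} | {q2} | {q6} | {q4} | {q3} | {q1} | {q5}.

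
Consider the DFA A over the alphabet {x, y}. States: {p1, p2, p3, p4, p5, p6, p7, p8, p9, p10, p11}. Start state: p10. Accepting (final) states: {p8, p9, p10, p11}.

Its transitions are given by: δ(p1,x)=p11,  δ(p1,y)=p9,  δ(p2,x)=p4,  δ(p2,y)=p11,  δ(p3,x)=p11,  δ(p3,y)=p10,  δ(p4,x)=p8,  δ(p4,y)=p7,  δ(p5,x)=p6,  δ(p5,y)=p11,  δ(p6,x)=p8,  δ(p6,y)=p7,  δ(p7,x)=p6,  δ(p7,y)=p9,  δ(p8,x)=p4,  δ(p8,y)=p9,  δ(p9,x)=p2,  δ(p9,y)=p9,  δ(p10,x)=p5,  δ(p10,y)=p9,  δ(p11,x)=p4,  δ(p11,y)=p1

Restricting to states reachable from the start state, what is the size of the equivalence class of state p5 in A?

States {p3} cannot be reached from the start state, so discard them.
P0 = {p8,p9,p10,p11} | {p1,p2,p4,p5,p6,p7}.
On input y, block {p8,p9,p10,p11} splits into {p8,p9,p10} and {p11}.
Refine {p1,p2,p4,p5,p6,p7} on symbol x: members go to different blocks, giving {p2,p5,p7} and {p4,p6} and {p1}.
Split {p8,p9,p10} by δ(·,x) → {p9,p10} and {p8}.
Refine {p2,p5,p7} on symbol y: members go to different blocks, giving {p2,p5} and {p7}.
No further refinement is possible. Final partition (7 blocks): {p9,p10} | {p2,p5} | {p11} | {p4,p6} | {p1} | {p8} | {p7}.
The equivalence class containing p5 is {p2,p5}, of size 2.

2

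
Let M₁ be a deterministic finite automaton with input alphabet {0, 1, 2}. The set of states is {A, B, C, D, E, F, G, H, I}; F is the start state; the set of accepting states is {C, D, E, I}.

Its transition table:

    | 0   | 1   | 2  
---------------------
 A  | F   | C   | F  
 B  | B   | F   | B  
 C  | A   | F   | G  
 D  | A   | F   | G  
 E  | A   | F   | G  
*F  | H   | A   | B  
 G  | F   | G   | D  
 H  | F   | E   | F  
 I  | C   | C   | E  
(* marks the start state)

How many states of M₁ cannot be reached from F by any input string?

BFS from F reaches {A, B, C, D, E, F, G, H}; the 1 state(s) I are never visited.

1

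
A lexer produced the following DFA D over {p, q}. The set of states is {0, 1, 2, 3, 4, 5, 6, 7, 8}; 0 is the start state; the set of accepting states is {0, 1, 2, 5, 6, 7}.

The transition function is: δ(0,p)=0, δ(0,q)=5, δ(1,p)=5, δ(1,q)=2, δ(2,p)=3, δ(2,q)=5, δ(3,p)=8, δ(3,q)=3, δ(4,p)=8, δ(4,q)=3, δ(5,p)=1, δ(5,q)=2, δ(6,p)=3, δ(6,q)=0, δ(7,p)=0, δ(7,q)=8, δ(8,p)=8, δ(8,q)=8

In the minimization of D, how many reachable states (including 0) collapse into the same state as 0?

States {4,6,7} cannot be reached from the start state, so discard them.
P0 = {0,1,2,5} | {3,8}.
Refine {0,1,2,5} on symbol p: members go to different blocks, giving {0,1,5} and {2}.
On input q, block {0,1,5} splits into {1,5} and {0}.
Stable partition: {1,5} | {3,8} | {2} | {0} — 4 equivalence classes.
The equivalence class containing 0 is {0}, of size 1.

1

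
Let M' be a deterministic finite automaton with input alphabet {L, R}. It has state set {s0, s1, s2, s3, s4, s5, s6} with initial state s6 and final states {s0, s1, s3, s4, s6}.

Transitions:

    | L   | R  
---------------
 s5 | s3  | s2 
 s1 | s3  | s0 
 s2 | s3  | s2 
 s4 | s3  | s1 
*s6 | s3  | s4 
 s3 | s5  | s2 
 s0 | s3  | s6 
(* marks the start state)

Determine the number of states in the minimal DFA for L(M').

3

P0 = {s0,s1,s3,s4,s6} | {s2,s5}.
Split {s0,s1,s3,s4,s6} by δ(·,L) → {s0,s1,s4,s6} and {s3}.
No further refinement is possible. Final partition (3 blocks): {s0,s1,s4,s6} | {s2,s5} | {s3}.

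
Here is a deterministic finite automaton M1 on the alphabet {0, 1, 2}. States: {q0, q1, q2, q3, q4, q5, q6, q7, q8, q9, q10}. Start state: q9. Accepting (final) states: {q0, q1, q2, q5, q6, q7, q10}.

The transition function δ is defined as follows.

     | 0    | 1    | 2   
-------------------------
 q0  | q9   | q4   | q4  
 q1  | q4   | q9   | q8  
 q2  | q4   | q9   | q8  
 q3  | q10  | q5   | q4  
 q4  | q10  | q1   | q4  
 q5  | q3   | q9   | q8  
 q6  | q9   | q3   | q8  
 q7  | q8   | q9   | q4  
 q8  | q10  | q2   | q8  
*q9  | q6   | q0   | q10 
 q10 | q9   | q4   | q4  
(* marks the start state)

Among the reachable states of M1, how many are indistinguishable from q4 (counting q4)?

3

States {q7} cannot be reached from the start state, so discard them.
Initial partition by acceptance: {q0,q1,q2,q5,q6,q10} | {q3,q4,q8,q9}.
Split {q3,q4,q8,q9} by δ(·,2) → {q3,q4,q8} and {q9}.
Refine {q0,q1,q2,q5,q6,q10} on symbol 0: members go to different blocks, giving {q0,q6,q10} and {q1,q2,q5}.
No further refinement is possible. Final partition (4 blocks): {q0,q6,q10} | {q3,q4,q8} | {q9} | {q1,q2,q5}.
The equivalence class containing q4 is {q3,q4,q8}, of size 3.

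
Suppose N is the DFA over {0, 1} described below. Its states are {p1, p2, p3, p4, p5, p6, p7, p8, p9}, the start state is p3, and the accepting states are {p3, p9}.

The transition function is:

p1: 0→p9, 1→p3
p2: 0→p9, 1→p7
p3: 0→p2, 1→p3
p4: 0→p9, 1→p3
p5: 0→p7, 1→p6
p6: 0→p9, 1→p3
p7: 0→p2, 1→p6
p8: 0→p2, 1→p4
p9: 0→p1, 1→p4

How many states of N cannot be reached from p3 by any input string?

Starting at p3 and following transitions, the reachable set is {p1, p2, p3, p4, p6, p7, p9}. That leaves p5, p8 unreachable — 2 in total.

2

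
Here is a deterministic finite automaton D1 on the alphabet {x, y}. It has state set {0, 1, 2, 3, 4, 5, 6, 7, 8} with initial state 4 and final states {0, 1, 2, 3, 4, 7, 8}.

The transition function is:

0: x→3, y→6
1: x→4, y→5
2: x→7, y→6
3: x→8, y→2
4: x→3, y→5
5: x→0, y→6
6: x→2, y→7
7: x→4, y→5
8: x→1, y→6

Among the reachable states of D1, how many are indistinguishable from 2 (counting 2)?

Start with accepting vs non-accepting: {0,1,2,3,4,7,8} | {5,6}.
On input y, block {0,1,2,3,4,7,8} splits into {0,1,2,4,7,8} and {3}.
Split {0,1,2,4,7,8} by δ(·,x) → {1,2,7,8} and {0,4}.
Split {1,2,7,8} by δ(·,x) → {1,7} and {2,8}.
Split {5,6} by δ(·,x) → {5} and {6}.
On input y, block {0,4} splits into {0} and {4}.
The partition is now stable with 7 blocks: {1,7} | {5} | {3} | {0} | {2,8} | {6} | {4}.
The equivalence class containing 2 is {2,8}, of size 2.

2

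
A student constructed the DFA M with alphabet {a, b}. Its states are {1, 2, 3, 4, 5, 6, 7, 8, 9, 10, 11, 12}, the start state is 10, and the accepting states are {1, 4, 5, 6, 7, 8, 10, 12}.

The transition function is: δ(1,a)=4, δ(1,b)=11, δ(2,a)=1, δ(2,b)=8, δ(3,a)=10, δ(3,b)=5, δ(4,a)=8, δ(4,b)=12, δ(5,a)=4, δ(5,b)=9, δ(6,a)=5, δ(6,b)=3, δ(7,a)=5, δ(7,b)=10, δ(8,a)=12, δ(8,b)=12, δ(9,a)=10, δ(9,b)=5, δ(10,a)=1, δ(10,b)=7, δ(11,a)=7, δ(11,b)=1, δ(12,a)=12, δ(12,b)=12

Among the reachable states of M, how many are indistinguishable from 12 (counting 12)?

States {2,3,6} cannot be reached from the start state, so discard them.
P0 = {1,4,5,7,8,10,12} | {9,11}.
Refine {1,4,5,7,8,10,12} on symbol b: members go to different blocks, giving {4,7,8,10,12} and {1,5}.
Refine {4,7,8,10,12} on symbol a: members go to different blocks, giving {4,8,12} and {7,10}.
No further refinement is possible. Final partition (4 blocks): {4,8,12} | {9,11} | {1,5} | {7,10}.
The equivalence class containing 12 is {4,8,12}, of size 3.

3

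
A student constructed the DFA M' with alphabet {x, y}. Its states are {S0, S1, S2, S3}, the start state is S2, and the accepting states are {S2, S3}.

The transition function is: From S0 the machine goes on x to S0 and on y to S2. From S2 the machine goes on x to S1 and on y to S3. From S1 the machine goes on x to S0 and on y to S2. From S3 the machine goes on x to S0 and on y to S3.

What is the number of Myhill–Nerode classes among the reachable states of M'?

2

Start with accepting vs non-accepting: {S2,S3} | {S0,S1}.
The partition is now stable with 2 blocks: {S2,S3} | {S0,S1}.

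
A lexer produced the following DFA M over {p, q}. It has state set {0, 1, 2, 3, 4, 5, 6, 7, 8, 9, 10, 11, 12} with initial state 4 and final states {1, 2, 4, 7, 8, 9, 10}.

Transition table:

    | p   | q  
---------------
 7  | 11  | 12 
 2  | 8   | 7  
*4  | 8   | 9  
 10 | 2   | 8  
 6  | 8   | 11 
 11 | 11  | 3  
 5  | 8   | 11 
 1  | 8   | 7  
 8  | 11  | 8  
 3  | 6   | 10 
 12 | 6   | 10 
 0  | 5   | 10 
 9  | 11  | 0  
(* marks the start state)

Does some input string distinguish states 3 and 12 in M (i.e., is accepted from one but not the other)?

No

Reachable states from the start: {0,2,3,4,5,6,7,8,9,10,11,12}. Unreachable: {1} — drop them.
Start with accepting vs non-accepting: {2,4,7,8,9,10} | {0,3,5,6,11,12}.
On input p, block {2,4,7,8,9,10} splits into {2,4,10} and {7,8,9}.
Refine {2,4,10} on symbol p: members go to different blocks, giving {2,4} and {10}.
On input p, block {0,3,5,6,11,12} splits into {0,3,11,12} and {5,6}.
Split {0,3,11,12} by δ(·,p) → {0,3,12} and {11}.
Refine {7,8,9} on symbol q: members go to different blocks, giving {7,9} and {8}.
No further refinement is possible. Final partition (7 blocks): {2,4} | {0,3,12} | {7,9} | {10} | {5,6} | {11} | {8}.
3 and 12 lie in the same block of the stable partition, so they are equivalent — no string distinguishes them.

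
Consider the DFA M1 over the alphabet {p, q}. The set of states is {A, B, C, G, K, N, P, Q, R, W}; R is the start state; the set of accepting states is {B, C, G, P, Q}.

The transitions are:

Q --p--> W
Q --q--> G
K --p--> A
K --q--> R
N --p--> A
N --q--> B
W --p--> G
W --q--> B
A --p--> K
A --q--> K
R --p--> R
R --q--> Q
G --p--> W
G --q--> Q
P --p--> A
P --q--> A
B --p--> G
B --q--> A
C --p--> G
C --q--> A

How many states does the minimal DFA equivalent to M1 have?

States {C,N,P} cannot be reached from the start state, so discard them.
Start with accepting vs non-accepting: {B,G,Q} | {A,K,R,W}.
Split {B,G,Q} by δ(·,p) → {G,Q} and {B}.
On input p, block {A,K,R,W} splits into {A,K,R} and {W}.
Split {A,K,R} by δ(·,q) → {A,K} and {R}.
On input q, block {A,K} splits into {A} and {K}.
Stable partition: {G,Q} | {A} | {B} | {W} | {R} | {K} — 6 equivalence classes.

6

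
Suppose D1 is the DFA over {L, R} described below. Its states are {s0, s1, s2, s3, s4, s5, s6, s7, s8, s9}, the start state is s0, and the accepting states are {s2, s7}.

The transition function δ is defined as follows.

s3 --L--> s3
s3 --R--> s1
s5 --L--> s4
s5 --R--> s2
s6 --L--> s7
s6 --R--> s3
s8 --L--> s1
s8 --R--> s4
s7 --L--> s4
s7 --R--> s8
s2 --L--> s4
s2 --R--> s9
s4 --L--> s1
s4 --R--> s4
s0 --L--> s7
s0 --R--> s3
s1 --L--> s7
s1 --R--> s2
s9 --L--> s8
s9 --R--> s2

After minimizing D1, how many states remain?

7

First remove the unreachable states {s5,s6}; 8 states remain.
Start with accepting vs non-accepting: {s2,s7} | {s0,s1,s3,s4,s8,s9}.
Refine {s0,s1,s3,s4,s8,s9} on symbol L: members go to different blocks, giving {s3,s4,s8,s9} and {s0,s1}.
Split {s3,s4,s8,s9} by δ(·,L) → {s3,s9} and {s4,s8}.
Split {s2,s7} by δ(·,R) → {s2} and {s7}.
Split {s3,s9} by δ(·,L) → {s3} and {s9}.
Split {s0,s1} by δ(·,R) → {s0} and {s1}.
No further refinement is possible. Final partition (7 blocks): {s2} | {s3} | {s0} | {s4,s8} | {s7} | {s9} | {s1}.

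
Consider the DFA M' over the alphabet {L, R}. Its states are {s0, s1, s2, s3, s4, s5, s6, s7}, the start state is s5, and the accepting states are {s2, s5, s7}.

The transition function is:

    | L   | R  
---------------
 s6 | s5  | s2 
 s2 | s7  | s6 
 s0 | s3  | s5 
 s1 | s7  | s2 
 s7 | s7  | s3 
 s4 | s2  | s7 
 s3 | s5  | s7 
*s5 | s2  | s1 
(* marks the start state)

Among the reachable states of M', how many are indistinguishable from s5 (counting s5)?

3

States {s0,s4} cannot be reached from the start state, so discard them.
P0 = {s2,s5,s7} | {s1,s3,s6}.
No further refinement is possible. Final partition (2 blocks): {s2,s5,s7} | {s1,s3,s6}.
The equivalence class containing s5 is {s2,s5,s7}, of size 3.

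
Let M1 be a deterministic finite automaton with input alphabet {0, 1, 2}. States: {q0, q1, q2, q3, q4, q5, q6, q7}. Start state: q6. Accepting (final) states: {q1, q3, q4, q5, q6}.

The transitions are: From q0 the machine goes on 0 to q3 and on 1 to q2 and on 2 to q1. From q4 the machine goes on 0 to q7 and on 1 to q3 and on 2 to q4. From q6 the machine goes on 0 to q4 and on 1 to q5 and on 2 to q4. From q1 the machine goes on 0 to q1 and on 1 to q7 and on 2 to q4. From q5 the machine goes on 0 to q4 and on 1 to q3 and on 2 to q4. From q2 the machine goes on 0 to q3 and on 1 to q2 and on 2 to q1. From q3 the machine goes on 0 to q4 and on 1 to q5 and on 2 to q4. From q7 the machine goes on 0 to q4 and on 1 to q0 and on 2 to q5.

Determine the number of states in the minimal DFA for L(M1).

Every state is reachable, so we keep all 8.
P0 = {q1,q3,q4,q5,q6} | {q0,q2,q7}.
Split {q1,q3,q4,q5,q6} by δ(·,0) → {q1,q3,q5,q6} and {q4}.
On input 0, block {q1,q3,q5,q6} splits into {q3,q5,q6} and {q1}.
Split {q0,q2,q7} by δ(·,0) → {q0,q2} and {q7}.
No further refinement is possible. Final partition (5 blocks): {q3,q5,q6} | {q0,q2} | {q4} | {q1} | {q7}.

5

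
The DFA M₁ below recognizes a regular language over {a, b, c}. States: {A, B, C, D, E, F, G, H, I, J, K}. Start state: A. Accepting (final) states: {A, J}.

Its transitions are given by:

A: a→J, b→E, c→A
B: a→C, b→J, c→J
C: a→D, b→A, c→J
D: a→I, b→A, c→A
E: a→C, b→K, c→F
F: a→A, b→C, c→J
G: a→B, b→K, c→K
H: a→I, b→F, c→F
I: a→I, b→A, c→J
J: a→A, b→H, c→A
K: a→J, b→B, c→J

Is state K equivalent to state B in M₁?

No

First remove the unreachable states {G}; 10 states remain.
Initial partition by acceptance: {A,J} | {B,C,D,E,F,H,I,K}.
On input a, block {B,C,D,E,F,H,I,K} splits into {B,C,D,E,H,I} and {F,K}.
Refine {B,C,D,E,H,I} on symbol b: members go to different blocks, giving {B,C,D,I} and {E,H}.
No further refinement is possible. Final partition (4 blocks): {A,J} | {B,C,D,I} | {F,K} | {E,H}.
K and B end up in different blocks, so they are distinguishable. For instance, the string 'a' is accepted from only K.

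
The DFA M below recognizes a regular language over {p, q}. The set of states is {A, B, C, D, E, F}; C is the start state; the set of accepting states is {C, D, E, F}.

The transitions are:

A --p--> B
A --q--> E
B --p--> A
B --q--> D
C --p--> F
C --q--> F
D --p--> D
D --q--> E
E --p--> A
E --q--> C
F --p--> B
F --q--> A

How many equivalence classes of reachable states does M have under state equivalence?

Every state is reachable, so we keep all 6.
Start with accepting vs non-accepting: {C,D,E,F} | {A,B}.
Refine {C,D,E,F} on symbol p: members go to different blocks, giving {C,D} and {E,F}.
Refine {C,D} on symbol p: members go to different blocks, giving {C} and {D}.
Split {A,B} by δ(·,q) → {A} and {B}.
Split {E,F} by δ(·,p) → {E} and {F}.
Stable partition: {C} | {A} | {E} | {D} | {B} | {F} — 6 equivalence classes.

6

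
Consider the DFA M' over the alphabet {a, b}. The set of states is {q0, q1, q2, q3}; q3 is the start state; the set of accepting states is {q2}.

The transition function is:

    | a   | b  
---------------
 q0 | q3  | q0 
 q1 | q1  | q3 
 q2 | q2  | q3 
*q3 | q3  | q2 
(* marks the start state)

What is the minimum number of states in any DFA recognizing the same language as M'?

States {q0,q1} cannot be reached from the start state, so discard them.
P0 = {q2} | {q3}.
The partition is now stable with 2 blocks: {q2} | {q3}.

2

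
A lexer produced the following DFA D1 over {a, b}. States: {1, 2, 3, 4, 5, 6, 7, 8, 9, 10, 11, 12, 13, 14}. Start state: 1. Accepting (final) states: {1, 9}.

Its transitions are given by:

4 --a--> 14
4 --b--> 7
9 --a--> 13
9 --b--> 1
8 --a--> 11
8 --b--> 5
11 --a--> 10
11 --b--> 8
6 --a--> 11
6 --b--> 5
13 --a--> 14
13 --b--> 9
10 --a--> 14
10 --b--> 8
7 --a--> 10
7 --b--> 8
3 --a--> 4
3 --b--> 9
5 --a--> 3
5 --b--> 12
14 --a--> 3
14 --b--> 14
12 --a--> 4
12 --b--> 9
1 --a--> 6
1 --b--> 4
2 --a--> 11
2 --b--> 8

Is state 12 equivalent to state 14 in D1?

First remove the unreachable states {2}; 13 states remain.
P0 = {1,9} | {3,4,5,6,7,8,10,11,12,13,14}.
On input b, block {1,9} splits into {1} and {9}.
Refine {3,4,5,6,7,8,10,11,12,13,14} on symbol b: members go to different blocks, giving {4,5,6,7,8,10,11,14} and {3,12,13}.
Refine {4,5,6,7,8,10,11,14} on symbol a: members go to different blocks, giving {4,6,7,8,10,11} and {5,14}.
Split {4,6,7,8,10,11} by δ(·,a) → {6,7,8,11} and {4,10}.
Refine {6,7,8,11} on symbol a: members go to different blocks, giving {6,8} and {7,11}.
Split {3,12,13} by δ(·,a) → {3,12} and {13}.
Refine {5,14} on symbol b: members go to different blocks, giving {5} and {14}.
Split {4,10} by δ(·,b) → {4} and {10}.
Stable partition: {1} | {6,8} | {9} | {3,12} | {5} | {4} | {7,11} | {13} | {14} | {10} — 10 equivalence classes.
12 and 14 end up in different blocks, so they are distinguishable. For instance, the string 'b' is accepted from only 12.

No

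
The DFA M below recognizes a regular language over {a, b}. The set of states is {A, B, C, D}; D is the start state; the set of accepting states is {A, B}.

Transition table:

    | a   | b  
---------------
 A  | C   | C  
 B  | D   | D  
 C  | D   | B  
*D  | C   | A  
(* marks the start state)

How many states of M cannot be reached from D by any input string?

A breadth-first search from the start state visits every state.

0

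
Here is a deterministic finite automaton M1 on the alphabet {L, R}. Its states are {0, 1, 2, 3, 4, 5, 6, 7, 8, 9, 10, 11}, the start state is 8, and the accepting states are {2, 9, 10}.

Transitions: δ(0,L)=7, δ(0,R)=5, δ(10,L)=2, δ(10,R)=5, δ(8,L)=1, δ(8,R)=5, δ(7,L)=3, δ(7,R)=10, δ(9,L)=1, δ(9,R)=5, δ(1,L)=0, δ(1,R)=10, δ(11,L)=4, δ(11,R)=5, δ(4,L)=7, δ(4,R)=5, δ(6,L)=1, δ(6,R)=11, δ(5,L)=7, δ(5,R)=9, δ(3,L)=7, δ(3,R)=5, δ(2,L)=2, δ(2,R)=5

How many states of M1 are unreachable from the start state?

3

No path from 8 leads to 4, 6, 11; the other 9 states are all reachable.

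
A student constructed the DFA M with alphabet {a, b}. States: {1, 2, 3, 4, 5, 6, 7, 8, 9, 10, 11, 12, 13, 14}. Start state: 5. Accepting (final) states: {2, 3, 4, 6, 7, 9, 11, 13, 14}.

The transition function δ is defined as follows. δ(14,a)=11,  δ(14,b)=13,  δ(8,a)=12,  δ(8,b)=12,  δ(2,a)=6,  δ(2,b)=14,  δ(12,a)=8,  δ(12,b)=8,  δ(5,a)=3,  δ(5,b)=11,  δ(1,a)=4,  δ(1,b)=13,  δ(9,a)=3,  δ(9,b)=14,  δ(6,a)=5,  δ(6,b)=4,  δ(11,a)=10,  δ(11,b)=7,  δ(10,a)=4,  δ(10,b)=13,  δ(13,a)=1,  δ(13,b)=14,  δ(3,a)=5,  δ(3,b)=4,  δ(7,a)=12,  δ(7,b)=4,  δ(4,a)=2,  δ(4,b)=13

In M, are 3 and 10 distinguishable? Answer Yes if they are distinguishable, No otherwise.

States {9} cannot be reached from the start state, so discard them.
Initial partition by acceptance: {2,3,4,6,7,11,13,14} | {1,5,8,10,12}.
Split {2,3,4,6,7,11,13,14} by δ(·,a) → {3,6,7,11,13} and {2,4,14}.
Refine {3,6,7,11,13} on symbol b: members go to different blocks, giving {3,6,7,13} and {11}.
On input a, block {1,5,8,10,12} splits into {1,10} and {8,12} and {5}.
On input a, block {3,6,7,13} splits into {3,6} and {7} and {13}.
Split {2,4,14} by δ(·,a) → {2} and {4} and {14}.
The partition is now stable with 10 blocks: {3,6} | {1,10} | {2} | {11} | {8,12} | {5} | {7} | {13} | {4} | {14}.
3 and 10 end up in different blocks, so they are distinguishable. For instance, the string 'ε' is accepted from only 3.

Yes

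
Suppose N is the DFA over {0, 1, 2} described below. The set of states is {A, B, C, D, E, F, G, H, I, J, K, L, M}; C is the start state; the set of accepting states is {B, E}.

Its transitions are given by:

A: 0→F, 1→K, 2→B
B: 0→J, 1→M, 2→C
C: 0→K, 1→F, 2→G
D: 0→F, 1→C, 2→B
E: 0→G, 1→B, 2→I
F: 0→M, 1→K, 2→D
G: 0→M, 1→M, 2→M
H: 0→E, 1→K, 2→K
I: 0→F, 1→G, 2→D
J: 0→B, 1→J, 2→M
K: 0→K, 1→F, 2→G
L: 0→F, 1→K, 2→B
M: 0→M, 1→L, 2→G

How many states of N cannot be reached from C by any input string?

4

BFS from C reaches {B, C, D, F, G, J, K, L, M}; the 4 state(s) A, E, H, I are never visited.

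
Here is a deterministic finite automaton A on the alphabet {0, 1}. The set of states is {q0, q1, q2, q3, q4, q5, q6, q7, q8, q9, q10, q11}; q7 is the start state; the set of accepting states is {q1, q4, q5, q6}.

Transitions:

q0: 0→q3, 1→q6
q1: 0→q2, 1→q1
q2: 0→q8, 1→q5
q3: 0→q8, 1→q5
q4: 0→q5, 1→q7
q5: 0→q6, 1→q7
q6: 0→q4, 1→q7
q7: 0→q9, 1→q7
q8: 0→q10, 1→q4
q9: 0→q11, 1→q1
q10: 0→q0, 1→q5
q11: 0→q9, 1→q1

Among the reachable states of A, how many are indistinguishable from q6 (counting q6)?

3

Initial partition by acceptance: {q1,q4,q5,q6} | {q0,q2,q3,q7,q8,q9,q10,q11}.
Refine {q1,q4,q5,q6} on symbol 0: members go to different blocks, giving {q4,q5,q6} and {q1}.
Refine {q0,q2,q3,q7,q8,q9,q10,q11} on symbol 1: members go to different blocks, giving {q0,q2,q3,q8,q10} and {q9,q11} and {q7}.
No further refinement is possible. Final partition (5 blocks): {q4,q5,q6} | {q0,q2,q3,q8,q10} | {q1} | {q9,q11} | {q7}.
The equivalence class containing q6 is {q4,q5,q6}, of size 3.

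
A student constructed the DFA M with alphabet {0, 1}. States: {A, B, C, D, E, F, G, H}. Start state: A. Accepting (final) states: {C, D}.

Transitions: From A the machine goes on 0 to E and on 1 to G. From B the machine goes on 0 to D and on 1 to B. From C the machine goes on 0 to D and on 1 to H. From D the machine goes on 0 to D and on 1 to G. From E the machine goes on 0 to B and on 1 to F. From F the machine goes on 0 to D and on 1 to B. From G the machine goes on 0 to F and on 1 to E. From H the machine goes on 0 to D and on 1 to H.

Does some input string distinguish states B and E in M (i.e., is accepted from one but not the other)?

Reachable states from the start: {A,B,D,E,F,G}. Unreachable: {C,H} — drop them.
P0 = {D} | {A,B,E,F,G}.
Refine {A,B,E,F,G} on symbol 0: members go to different blocks, giving {A,E,G} and {B,F}.
On input 0, block {A,E,G} splits into {E,G} and {A}.
Split {E,G} by δ(·,1) → {E} and {G}.
The partition is now stable with 5 blocks: {D} | {E} | {B,F} | {A} | {G}.
B and E end up in different blocks, so they are distinguishable. For instance, the string '0' is accepted from only B.

Yes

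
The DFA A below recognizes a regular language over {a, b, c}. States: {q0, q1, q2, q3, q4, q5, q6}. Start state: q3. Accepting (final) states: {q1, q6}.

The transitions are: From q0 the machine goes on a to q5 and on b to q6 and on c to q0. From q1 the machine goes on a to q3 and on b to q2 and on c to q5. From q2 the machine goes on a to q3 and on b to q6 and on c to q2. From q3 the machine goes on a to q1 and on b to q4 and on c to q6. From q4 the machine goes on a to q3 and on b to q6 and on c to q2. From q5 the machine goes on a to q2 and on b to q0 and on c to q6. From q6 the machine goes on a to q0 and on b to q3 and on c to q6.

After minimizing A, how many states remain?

Start with accepting vs non-accepting: {q1,q6} | {q0,q2,q3,q4,q5}.
On input c, block {q1,q6} splits into {q1} and {q6}.
On input a, block {q0,q2,q3,q4,q5} splits into {q0,q2,q4,q5} and {q3}.
Split {q0,q2,q4,q5} by δ(·,a) → {q0,q5} and {q2,q4}.
On input a, block {q0,q5} splits into {q0} and {q5}.
The partition is now stable with 6 blocks: {q1} | {q0} | {q6} | {q3} | {q2,q4} | {q5}.

6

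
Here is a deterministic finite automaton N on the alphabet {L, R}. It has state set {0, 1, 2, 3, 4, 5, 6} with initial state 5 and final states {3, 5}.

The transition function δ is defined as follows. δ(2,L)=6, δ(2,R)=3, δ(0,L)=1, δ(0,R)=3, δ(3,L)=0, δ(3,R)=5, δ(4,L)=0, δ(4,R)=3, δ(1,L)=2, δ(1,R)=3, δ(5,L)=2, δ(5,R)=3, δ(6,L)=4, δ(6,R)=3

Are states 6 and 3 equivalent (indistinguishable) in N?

Start with accepting vs non-accepting: {3,5} | {0,1,2,4,6}.
Stable partition: {3,5} | {0,1,2,4,6} — 2 equivalence classes.
6 and 3 end up in different blocks, so they are distinguishable. For instance, the string 'ε' is accepted from only 3.

No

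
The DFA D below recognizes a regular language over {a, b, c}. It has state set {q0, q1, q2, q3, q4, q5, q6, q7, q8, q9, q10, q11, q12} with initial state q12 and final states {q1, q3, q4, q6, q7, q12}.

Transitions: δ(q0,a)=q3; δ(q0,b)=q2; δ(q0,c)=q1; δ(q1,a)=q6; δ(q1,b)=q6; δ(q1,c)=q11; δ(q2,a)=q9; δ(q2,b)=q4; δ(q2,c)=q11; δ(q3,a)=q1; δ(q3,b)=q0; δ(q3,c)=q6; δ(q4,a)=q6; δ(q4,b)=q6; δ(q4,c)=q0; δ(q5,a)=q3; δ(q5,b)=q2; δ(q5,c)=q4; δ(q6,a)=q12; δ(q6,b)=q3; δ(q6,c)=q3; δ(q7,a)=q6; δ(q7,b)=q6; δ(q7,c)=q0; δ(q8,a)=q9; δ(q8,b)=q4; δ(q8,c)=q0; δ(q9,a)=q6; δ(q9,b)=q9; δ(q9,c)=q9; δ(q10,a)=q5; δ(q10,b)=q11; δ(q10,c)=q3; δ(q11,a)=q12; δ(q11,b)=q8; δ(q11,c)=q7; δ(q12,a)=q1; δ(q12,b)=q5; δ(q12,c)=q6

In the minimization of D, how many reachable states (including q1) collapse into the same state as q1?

3

First remove the unreachable states {q10}; 12 states remain.
P0 = {q1,q3,q4,q6,q7,q12} | {q0,q2,q5,q8,q9,q11}.
Split {q1,q3,q4,q6,q7,q12} by δ(·,b) → {q1,q4,q6,q7} and {q3,q12}.
Split {q1,q4,q6,q7} by δ(·,a) → {q1,q4,q7} and {q6}.
Refine {q0,q2,q5,q8,q9,q11} on symbol a: members go to different blocks, giving {q0,q5,q11} and {q2,q8} and {q9}.
Stable partition: {q1,q4,q7} | {q0,q5,q11} | {q3,q12} | {q6} | {q2,q8} | {q9} — 6 equivalence classes.
The equivalence class containing q1 is {q1,q4,q7}, of size 3.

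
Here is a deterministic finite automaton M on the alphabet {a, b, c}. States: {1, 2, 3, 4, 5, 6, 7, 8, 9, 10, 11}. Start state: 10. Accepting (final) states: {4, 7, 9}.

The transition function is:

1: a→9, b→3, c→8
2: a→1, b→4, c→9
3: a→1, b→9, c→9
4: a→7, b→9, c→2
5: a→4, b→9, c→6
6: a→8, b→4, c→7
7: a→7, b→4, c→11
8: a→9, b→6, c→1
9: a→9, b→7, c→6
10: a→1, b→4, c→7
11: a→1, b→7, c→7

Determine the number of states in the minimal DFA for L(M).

3

States {5} cannot be reached from the start state, so discard them.
Start with accepting vs non-accepting: {4,7,9} | {1,2,3,6,8,10,11}.
Refine {1,2,3,6,8,10,11} on symbol a: members go to different blocks, giving {2,3,6,10,11} and {1,8}.
No further refinement is possible. Final partition (3 blocks): {4,7,9} | {2,3,6,10,11} | {1,8}.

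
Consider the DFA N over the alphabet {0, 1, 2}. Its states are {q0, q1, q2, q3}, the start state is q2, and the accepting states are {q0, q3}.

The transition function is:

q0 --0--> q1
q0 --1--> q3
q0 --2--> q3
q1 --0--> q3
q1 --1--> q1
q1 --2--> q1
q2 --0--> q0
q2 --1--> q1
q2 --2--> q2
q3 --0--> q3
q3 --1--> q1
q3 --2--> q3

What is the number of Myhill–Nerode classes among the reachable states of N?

4

Start with accepting vs non-accepting: {q0,q3} | {q1,q2}.
Refine {q0,q3} on symbol 0: members go to different blocks, giving {q0} and {q3}.
Refine {q1,q2} on symbol 0: members go to different blocks, giving {q1} and {q2}.
No further refinement is possible. Final partition (4 blocks): {q0} | {q1} | {q3} | {q2}.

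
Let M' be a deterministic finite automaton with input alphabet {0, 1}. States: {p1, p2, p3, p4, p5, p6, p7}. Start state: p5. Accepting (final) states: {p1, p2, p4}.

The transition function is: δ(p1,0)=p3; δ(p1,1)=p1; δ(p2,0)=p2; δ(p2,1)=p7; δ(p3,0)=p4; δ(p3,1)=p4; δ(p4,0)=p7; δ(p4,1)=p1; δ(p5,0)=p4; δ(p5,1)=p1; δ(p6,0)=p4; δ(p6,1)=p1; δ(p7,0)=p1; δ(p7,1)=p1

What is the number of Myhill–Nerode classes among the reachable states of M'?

2

Reachable states from the start: {p1,p3,p4,p5,p7}. Unreachable: {p2,p6} — drop them.
Initial partition by acceptance: {p1,p4} | {p3,p5,p7}.
No further refinement is possible. Final partition (2 blocks): {p1,p4} | {p3,p5,p7}.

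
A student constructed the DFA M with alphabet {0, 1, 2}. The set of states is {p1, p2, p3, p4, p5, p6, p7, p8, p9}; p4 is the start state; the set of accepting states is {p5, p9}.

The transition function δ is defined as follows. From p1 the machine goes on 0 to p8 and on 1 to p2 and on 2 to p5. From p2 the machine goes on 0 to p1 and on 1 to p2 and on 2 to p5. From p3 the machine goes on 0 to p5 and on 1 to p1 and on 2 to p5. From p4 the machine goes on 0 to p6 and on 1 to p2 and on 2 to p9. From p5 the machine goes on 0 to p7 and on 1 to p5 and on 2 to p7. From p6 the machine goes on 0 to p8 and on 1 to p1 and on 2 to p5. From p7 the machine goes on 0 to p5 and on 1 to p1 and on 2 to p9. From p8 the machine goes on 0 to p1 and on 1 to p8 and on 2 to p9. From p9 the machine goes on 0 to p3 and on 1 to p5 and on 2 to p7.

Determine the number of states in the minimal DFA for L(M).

P0 = {p5,p9} | {p1,p2,p3,p4,p6,p7,p8}.
Split {p1,p2,p3,p4,p6,p7,p8} by δ(·,0) → {p1,p2,p4,p6,p8} and {p3,p7}.
No further refinement is possible. Final partition (3 blocks): {p5,p9} | {p1,p2,p4,p6,p8} | {p3,p7}.

3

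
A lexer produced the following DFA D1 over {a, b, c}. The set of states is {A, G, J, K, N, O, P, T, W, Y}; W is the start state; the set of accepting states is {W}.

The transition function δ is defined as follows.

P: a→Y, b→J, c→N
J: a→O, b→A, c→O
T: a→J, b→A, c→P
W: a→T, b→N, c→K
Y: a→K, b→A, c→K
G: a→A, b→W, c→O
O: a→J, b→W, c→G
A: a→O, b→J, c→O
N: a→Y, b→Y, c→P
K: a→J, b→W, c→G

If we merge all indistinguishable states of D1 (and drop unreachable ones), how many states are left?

4

Initial partition by acceptance: {W} | {A,G,J,K,N,O,P,T,Y}.
On input b, block {A,G,J,K,N,O,P,T,Y} splits into {A,J,N,P,T,Y} and {G,K,O}.
Split {A,J,N,P,T,Y} by δ(·,a) → {N,P,T} and {A,J,Y}.
The partition is now stable with 4 blocks: {W} | {N,P,T} | {G,K,O} | {A,J,Y}.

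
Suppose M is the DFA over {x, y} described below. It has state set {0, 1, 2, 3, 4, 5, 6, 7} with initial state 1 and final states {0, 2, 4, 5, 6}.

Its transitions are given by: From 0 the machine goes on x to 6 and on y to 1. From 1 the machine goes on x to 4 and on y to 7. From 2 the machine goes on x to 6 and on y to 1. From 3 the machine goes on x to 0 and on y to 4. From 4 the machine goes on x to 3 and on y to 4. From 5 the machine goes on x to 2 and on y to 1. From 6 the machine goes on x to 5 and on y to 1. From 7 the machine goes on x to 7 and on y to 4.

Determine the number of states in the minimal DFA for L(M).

5

Every state is reachable, so we keep all 8.
Start with accepting vs non-accepting: {0,2,4,5,6} | {1,3,7}.
Split {0,2,4,5,6} by δ(·,x) → {0,2,5,6} and {4}.
Refine {1,3,7} on symbol x: members go to different blocks, giving {1} and {3} and {7}.
The partition is now stable with 5 blocks: {0,2,5,6} | {1} | {4} | {3} | {7}.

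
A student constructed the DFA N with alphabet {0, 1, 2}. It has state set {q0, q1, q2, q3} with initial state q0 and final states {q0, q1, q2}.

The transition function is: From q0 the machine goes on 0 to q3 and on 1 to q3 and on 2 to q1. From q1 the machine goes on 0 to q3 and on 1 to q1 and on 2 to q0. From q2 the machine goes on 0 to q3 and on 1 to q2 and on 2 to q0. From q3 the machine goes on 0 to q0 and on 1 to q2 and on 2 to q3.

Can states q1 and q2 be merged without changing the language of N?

P0 = {q0,q1,q2} | {q3}.
Split {q0,q1,q2} by δ(·,1) → {q1,q2} and {q0}.
The partition is now stable with 3 blocks: {q1,q2} | {q3} | {q0}.
q1 and q2 lie in the same block of the stable partition, so they are equivalent — no string distinguishes them.

Yes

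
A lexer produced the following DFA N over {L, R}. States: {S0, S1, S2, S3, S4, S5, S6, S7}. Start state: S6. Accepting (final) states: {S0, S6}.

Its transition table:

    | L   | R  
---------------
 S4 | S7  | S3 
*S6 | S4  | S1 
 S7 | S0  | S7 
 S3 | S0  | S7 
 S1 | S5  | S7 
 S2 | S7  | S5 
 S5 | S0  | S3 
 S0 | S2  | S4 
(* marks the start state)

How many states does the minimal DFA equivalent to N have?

3

Every state is reachable, so we keep all 8.
Initial partition by acceptance: {S0,S6} | {S1,S2,S3,S4,S5,S7}.
Refine {S1,S2,S3,S4,S5,S7} on symbol L: members go to different blocks, giving {S1,S2,S4} and {S3,S5,S7}.
No further refinement is possible. Final partition (3 blocks): {S0,S6} | {S1,S2,S4} | {S3,S5,S7}.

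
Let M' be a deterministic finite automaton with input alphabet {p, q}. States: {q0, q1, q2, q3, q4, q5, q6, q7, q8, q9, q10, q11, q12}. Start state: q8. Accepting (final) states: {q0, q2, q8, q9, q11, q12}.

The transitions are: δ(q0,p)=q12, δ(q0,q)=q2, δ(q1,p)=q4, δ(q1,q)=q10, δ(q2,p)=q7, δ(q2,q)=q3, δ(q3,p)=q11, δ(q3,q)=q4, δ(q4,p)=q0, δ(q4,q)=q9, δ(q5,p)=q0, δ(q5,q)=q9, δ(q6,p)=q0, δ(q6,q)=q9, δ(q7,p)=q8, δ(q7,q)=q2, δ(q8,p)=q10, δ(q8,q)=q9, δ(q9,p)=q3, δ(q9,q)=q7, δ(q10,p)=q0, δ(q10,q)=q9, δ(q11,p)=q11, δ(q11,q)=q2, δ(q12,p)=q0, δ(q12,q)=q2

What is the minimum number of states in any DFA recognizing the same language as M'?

States {q1,q5,q6} cannot be reached from the start state, so discard them.
Initial partition by acceptance: {q0,q2,q8,q9,q11,q12} | {q3,q4,q7,q10}.
On input p, block {q0,q2,q8,q9,q11,q12} splits into {q0,q11,q12} and {q2,q8,q9}.
Refine {q3,q4,q7,q10} on symbol p: members go to different blocks, giving {q3,q4,q10} and {q7}.
Split {q3,q4,q10} by δ(·,q) → {q4,q10} and {q3}.
On input p, block {q2,q8,q9} splits into {q2} and {q8} and {q9}.
The partition is now stable with 7 blocks: {q0,q11,q12} | {q4,q10} | {q2} | {q7} | {q3} | {q8} | {q9}.

7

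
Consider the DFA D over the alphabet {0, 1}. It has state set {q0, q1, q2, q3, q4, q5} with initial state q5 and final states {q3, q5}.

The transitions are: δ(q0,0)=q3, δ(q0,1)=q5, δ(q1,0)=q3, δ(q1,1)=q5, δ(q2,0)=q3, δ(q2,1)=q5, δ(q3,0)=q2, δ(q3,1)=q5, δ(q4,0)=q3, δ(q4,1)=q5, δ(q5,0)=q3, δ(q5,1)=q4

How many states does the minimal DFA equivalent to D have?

First remove the unreachable states {q0,q1}; 4 states remain.
P0 = {q3,q5} | {q2,q4}.
Split {q3,q5} by δ(·,0) → {q3} and {q5}.
The partition is now stable with 3 blocks: {q3} | {q2,q4} | {q5}.

3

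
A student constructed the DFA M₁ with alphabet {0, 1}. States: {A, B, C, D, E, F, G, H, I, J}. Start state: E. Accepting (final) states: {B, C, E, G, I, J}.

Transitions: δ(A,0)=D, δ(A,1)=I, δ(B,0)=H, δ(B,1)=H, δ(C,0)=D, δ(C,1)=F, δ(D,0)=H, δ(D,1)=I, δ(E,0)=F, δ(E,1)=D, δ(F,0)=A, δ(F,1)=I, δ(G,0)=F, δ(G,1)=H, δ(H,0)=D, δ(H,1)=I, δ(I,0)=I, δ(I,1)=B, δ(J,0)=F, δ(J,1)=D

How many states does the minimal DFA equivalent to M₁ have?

First remove the unreachable states {C,G,J}; 7 states remain.
Start with accepting vs non-accepting: {B,E,I} | {A,D,F,H}.
Refine {B,E,I} on symbol 0: members go to different blocks, giving {B,E} and {I}.
Stable partition: {B,E} | {A,D,F,H} | {I} — 3 equivalence classes.

3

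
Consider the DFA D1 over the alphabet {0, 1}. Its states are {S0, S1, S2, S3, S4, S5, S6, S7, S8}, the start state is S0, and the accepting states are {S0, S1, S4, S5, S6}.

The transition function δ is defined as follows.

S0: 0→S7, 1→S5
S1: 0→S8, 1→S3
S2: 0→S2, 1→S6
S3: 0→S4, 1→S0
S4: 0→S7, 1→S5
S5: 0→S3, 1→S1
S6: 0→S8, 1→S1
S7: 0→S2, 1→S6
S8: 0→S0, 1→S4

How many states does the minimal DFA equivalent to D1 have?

Initial partition by acceptance: {S0,S1,S4,S5,S6} | {S2,S3,S7,S8}.
Split {S0,S1,S4,S5,S6} by δ(·,1) → {S0,S4,S5,S6} and {S1}.
Split {S0,S4,S5,S6} by δ(·,1) → {S0,S4} and {S5,S6}.
On input 0, block {S2,S3,S7,S8} splits into {S2,S7} and {S3,S8}.
The partition is now stable with 5 blocks: {S0,S4} | {S2,S7} | {S1} | {S5,S6} | {S3,S8}.

5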